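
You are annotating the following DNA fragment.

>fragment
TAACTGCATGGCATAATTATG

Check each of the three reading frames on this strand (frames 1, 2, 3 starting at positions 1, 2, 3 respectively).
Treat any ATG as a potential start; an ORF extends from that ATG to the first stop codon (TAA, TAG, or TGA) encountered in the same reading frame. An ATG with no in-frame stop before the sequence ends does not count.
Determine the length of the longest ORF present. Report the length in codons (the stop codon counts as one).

Frame 1: TAA CTG CAT GGC ATA ATT ATG — no ATG→stop ORF.
Frame 2: AAC TGC ATG GCA TAA TTA — ATG at 8, stop TAA at 14 → 9 nt.
Frame 3: ACT GCA TGG CAT AAT TAT — no ATG→stop ORF.
Longest: frame 2, positions 8–16, 9 nt = 3 codons = 2 aa. → 3 codons.

3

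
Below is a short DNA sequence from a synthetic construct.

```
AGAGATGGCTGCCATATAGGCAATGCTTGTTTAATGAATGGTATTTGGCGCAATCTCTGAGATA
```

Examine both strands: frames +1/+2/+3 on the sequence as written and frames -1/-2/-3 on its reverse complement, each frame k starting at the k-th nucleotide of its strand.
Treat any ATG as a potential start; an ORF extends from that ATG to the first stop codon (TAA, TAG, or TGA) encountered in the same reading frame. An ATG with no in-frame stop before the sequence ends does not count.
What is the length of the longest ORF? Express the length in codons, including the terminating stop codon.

9

Reverse complement (5'→3'): TATCTCAGAGATTGCGCCAAATACCATTCATTAAACAAGCATTGCCTATATGGCAGCCATCTCT
Frame +1: AGA GAT GGC TGC CAT ATA GGC AAT GCT TGT TTA ATG AAT GGT ATT TGG CGC AAT CTC TGA GAT — ATG at 34, stop TGA at 58 → 27 nt.
Frame +2: GAG ATG GCT GCC ATA TAG GCA ATG CTT GTT TAA TGA ATG GTA TTT GGC GCA ATC TCT GAG ATA — ATG at 5, stop TAG at 17 → 15 nt; ATG at 23, stop TAA at 32 → 12 nt.
Frame +3: AGA TGG CTG CCA TAT AGG CAA TGC TTG TTT AAT GAA TGG TAT TTG GCG CAA TCT CTG AGA — no ATG→stop ORF.
Frame -1: TAT CTC AGA GAT TGC GCC AAA TAC CAT TCA TTA AAC AAG CAT TGC CTA TAT GGC AGC CAT CTC — no ATG→stop ORF.
Frame -2: ATC TCA GAG ATT GCG CCA AAT ACC ATT CAT TAA ACA AGC ATT GCC TAT ATG GCA GCC ATC TCT — no ATG→stop ORF.
Frame -3: TCT CAG AGA TTG CGC CAA ATA CCA TTC ATT AAA CAA GCA TTG CCT ATA TGG CAG CCA TCT — no ATG→stop ORF.
Longest: frame +1, positions 34–60, 27 nt = 9 codons = 8 aa. → 9 codons.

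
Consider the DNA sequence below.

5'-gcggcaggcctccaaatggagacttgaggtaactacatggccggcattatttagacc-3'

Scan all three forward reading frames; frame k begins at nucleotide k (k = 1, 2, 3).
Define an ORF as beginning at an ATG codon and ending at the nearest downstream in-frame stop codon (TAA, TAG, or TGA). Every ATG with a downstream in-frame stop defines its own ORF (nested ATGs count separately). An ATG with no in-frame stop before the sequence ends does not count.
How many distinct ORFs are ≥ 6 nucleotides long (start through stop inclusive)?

Frame 1: GCG GCA GGC CTC CAA ATG GAG ACT TGA GGT AAC TAC ATG GCC GGC ATT ATT TAG ACC — ATG at 16, stop TGA at 25 → 12 nt; ATG at 37, stop TAG at 52 → 18 nt.
Frame 2: CGG CAG GCC TCC AAA TGG AGA CTT GAG GTA ACT ACA TGG CCG GCA TTA TTT AGA — no ATG→stop ORF.
Frame 3: GGC AGG CCT CCA AAT GGA GAC TTG AGG TAA CTA CAT GGC CGG CAT TAT TTA GAC — no ATG→stop ORF.
ORFs ≥ 6 nucleotides: frame 1 16–27 (12 nucleotides), frame 1 37–54 (18 nucleotides). Count = 2.

2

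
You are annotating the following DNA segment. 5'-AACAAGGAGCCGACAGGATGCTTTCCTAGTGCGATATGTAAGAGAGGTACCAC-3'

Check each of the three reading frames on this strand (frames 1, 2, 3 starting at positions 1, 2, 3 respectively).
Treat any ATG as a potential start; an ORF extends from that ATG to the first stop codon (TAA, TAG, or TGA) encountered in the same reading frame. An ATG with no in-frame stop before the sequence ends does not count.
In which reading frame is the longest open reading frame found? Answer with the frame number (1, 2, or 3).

3

Frame 1: AAC AAG GAG CCG ACA GGA TGC TTT CCT AGT GCG ATA TGT AAG AGA GGT ACC — no ATG→stop ORF.
Frame 2: ACA AGG AGC CGA CAG GAT GCT TTC CTA GTG CGA TAT GTA AGA GAG GTA CCA — no ATG→stop ORF.
Frame 3: CAA GGA GCC GAC AGG ATG CTT TCC TAG TGC GAT ATG TAA GAG AGG TAC CAC — ATG at 18, stop TAG at 27 → 12 nt; ATG at 36, stop TAA at 39 → 6 nt.
Longest ORF is 12 nt in frame 3 (positions 18–29).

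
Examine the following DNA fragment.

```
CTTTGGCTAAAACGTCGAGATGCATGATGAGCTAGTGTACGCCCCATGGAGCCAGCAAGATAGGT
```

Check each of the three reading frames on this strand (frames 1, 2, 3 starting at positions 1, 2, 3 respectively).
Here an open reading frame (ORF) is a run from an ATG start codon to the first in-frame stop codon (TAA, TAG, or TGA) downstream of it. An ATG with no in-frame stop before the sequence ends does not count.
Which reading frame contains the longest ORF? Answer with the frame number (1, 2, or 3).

1

Frame 1: CTT TGG CTA AAA CGT CGA GAT GCA TGA TGA GCT AGT GTA CGC CCC ATG GAG CCA GCA AGA TAG — ATG at 46, stop TAG at 61 → 18 nt.
Frame 2: TTT GGC TAA AAC GTC GAG ATG CAT GAT GAG CTA GTG TAC GCC CCA TGG AGC CAG CAA GAT AGG — no ATG→stop ORF.
Frame 3: TTG GCT AAA ACG TCG AGA TGC ATG ATG AGC TAG TGT ACG CCC CAT GGA GCC AGC AAG ATA GGT — ATG at 24, stop TAG at 33 → 12 nt; ATG at 27, stop TAG at 33 → 9 nt.
Longest ORF is 18 nt in frame 1 (positions 46–63).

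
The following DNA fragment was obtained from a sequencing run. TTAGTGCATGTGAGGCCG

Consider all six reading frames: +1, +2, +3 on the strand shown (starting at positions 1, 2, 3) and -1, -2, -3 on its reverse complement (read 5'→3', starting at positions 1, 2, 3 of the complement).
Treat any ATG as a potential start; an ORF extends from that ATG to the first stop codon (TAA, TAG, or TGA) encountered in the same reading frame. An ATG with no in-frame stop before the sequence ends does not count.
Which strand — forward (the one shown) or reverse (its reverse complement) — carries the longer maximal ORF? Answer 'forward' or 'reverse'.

reverse

Reverse complement (5'→3'): CGGCCTCACATGCACTAA
Frame +1: TTA GTG CAT GTG AGG CCG — no ATG→stop ORF.
Frame +2: TAG TGC ATG TGA GGC — ATG at 8, stop TGA at 11 → 6 nt.
Frame +3: AGT GCA TGT GAG GCC — no ATG→stop ORF.
Frame -1: CGG CCT CAC ATG CAC TAA — ATG at 10, stop TAA at 16 → 9 nt.
Frame -2: GGC CTC ACA TGC ACT — no ATG→stop ORF.
Frame -3: GCC TCA CAT GCA CTA — no ATG→stop ORF.
Forward-strand max 6 nt; reverse-strand max 9 nt. The reverse strand has the longer ORF.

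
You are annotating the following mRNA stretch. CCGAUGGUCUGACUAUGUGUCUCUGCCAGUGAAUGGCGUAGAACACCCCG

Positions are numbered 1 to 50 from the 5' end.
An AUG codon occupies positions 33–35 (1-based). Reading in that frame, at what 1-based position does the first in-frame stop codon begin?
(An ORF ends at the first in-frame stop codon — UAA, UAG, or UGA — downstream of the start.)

39

Codons from position 33: AUG (33–35), GCG (36–38), UAG (39–41).
UAG is a stop codon; it begins at position 39.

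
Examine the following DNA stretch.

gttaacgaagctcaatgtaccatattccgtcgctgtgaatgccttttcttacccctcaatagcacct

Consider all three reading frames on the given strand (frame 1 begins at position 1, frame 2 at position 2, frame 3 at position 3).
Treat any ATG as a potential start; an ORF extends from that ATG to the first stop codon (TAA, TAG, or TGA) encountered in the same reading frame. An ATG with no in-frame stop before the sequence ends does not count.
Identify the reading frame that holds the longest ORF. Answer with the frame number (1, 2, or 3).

Frame 1: GTT AAC GAA GCT CAA TGT ACC ATA TTC CGT CGC TGT GAA TGC CTT TTC TTA CCC CTC AAT AGC ACC — no ATG→stop ORF.
Frame 2: TTA ACG AAG CTC AAT GTA CCA TAT TCC GTC GCT GTG AAT GCC TTT TCT TAC CCC TCA ATA GCA CCT — no ATG→stop ORF.
Frame 3: TAA CGA AGC TCA ATG TAC CAT ATT CCG TCG CTG TGA ATG CCT TTT CTT ACC CCT CAA TAG CAC — ATG at 15, stop TGA at 36 → 24 nt; ATG at 39, stop TAG at 60 → 24 nt.
Longest ORF is 24 nt in frame 3 (positions 15–38).

3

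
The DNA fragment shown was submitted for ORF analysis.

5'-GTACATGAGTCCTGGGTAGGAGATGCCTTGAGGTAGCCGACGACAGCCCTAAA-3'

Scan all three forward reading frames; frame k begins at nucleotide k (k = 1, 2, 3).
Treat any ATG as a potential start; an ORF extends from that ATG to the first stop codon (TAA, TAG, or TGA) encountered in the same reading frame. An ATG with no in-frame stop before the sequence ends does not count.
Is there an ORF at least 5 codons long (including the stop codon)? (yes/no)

Frame 1: GTA CAT GAG TCC TGG GTA GGA GAT GCC TTG AGG TAG CCG ACG ACA GCC CTA — no ATG→stop ORF.
Frame 2: TAC ATG AGT CCT GGG TAG GAG ATG CCT TGA GGT AGC CGA CGA CAG CCC TAA — ATG at 5, stop TAG at 17 → 15 nt; ATG at 23, stop TGA at 29 → 9 nt.
Frame 3: ACA TGA GTC CTG GGT AGG AGA TGC CTT GAG GTA GCC GAC GAC AGC CCT AAA — no ATG→stop ORF.
Frame 2 has an ORF of 5 codons (positions 5–19) ≥ 5, so yes.

yes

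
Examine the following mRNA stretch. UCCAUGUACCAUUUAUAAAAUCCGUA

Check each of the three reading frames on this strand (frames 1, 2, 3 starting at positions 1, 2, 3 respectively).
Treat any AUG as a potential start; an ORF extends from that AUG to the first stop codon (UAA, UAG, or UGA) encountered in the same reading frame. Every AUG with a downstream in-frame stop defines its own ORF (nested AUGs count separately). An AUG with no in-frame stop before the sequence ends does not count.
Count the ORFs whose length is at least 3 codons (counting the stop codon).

1

Frame 1: UCC AUG UAC CAU UUA UAA AAU CCG — AUG at 4, stop UAA at 16 → 15 nt.
Frame 2: CCA UGU ACC AUU UAU AAA AUC CGU — no AUG→stop ORF.
Frame 3: CAU GUA CCA UUU AUA AAA UCC GUA — no AUG→stop ORF.
ORFs ≥ 3 codons: frame 1 4–18 (5 codons). Count = 1.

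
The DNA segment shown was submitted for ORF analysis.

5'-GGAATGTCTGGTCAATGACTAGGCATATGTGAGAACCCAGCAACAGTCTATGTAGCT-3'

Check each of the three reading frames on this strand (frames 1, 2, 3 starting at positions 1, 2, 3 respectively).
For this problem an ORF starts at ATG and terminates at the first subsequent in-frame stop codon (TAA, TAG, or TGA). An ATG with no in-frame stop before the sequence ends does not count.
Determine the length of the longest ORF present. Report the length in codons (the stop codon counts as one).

Frame 1: GGA ATG TCT GGT CAA TGA CTA GGC ATA TGT GAG AAC CCA GCA ACA GTC TAT GTA GCT — ATG at 4, stop TGA at 16 → 15 nt.
Frame 2: GAA TGT CTG GTC AAT GAC TAG GCA TAT GTG AGA ACC CAG CAA CAG TCT ATG TAG — ATG at 50, stop TAG at 53 → 6 nt.
Frame 3: AAT GTC TGG TCA ATG ACT AGG CAT ATG TGA GAA CCC AGC AAC AGT CTA TGT AGC — ATG at 15, stop TGA at 30 → 18 nt; ATG at 27, stop TGA at 30 → 6 nt.
Longest: frame 3, positions 15–32, 18 nt = 6 codons = 5 aa. → 6 codons.

6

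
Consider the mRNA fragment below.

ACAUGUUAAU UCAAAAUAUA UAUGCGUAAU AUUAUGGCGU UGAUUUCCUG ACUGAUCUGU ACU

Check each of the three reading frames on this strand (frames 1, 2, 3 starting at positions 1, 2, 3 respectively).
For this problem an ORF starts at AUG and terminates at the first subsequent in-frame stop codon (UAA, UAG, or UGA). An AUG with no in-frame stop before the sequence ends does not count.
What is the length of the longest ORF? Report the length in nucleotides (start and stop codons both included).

Frame 1: ACA UGU UAA UUC AAA AUA UAU AUG CGU AAU AUU AUG GCG UUG AUU UCC UGA CUG AUC UGU ACU — AUG at 22, stop UGA at 49 → 30 nt; AUG at 34, stop UGA at 49 → 18 nt.
Frame 2: CAU GUU AAU UCA AAA UAU AUA UGC GUA AUA UUA UGG CGU UGA UUU CCU GAC UGA UCU GUA — no AUG→stop ORF.
Frame 3: AUG UUA AUU CAA AAU AUA UAU GCG UAA UAU UAU GGC GUU GAU UUC CUG ACU GAU CUG UAC — AUG at 3, stop UAA at 27 → 27 nt.
Longest: frame 1, positions 22–51, 30 nt = 10 codons = 9 aa. → 30 nucleotides.

30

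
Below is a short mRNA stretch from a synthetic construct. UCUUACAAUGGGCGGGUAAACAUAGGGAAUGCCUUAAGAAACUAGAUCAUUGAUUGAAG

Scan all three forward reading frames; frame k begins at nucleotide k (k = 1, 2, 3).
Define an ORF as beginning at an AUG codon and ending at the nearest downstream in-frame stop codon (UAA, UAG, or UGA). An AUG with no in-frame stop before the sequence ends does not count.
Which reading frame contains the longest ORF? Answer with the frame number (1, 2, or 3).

Frame 1: UCU UAC AAU GGG CGG GUA AAC AUA GGG AAU GCC UUA AGA AAC UAG AUC AUU GAU UGA — no AUG→stop ORF.
Frame 2: CUU ACA AUG GGC GGG UAA ACA UAG GGA AUG CCU UAA GAA ACU AGA UCA UUG AUU GAA — AUG at 8, stop UAA at 17 → 12 nt; AUG at 29, stop UAA at 35 → 9 nt.
Frame 3: UUA CAA UGG GCG GGU AAA CAU AGG GAA UGC CUU AAG AAA CUA GAU CAU UGA UUG AAG — no AUG→stop ORF.
Longest ORF is 12 nt in frame 2 (positions 8–19).

2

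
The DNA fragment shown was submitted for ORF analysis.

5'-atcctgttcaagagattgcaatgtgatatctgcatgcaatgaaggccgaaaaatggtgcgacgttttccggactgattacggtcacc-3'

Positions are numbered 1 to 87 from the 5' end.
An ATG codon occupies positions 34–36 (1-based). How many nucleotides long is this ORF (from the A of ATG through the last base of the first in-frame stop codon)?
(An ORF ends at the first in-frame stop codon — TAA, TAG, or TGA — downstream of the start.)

9

Codons from position 34: ATG (34–36), CAA (37–39), TGA (40–42).
TGA is the first in-frame stop; ORF spans 34–42, 9 nucleotides.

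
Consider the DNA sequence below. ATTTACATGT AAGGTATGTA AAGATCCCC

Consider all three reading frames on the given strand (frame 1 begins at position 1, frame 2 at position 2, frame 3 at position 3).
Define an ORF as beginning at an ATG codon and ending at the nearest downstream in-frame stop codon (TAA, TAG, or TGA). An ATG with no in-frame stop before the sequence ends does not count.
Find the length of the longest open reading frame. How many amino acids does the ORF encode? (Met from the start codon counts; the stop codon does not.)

1

Frame 1: ATT TAC ATG TAA GGT ATG TAA AGA TCC — ATG at 7, stop TAA at 10 → 6 nt; ATG at 16, stop TAA at 19 → 6 nt.
Frame 2: TTT ACA TGT AAG GTA TGT AAA GAT CCC — no ATG→stop ORF.
Frame 3: TTA CAT GTA AGG TAT GTA AAG ATC CCC — no ATG→stop ORF.
Longest: frame 1, positions 7–12, 6 nt = 2 codons = 1 aa. → 1 amino acids.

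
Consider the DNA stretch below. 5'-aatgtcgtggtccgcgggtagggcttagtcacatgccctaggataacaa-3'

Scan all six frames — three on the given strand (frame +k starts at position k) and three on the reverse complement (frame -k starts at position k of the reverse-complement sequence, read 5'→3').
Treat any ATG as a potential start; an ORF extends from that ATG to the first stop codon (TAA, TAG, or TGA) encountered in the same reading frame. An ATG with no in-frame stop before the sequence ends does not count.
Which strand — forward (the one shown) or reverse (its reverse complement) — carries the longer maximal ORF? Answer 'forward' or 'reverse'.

Reverse complement (5'→3'): TTGTTATCCTAGGGCATGTGACTAAGCCCTACCCGCGGACCACGACATT
Frame +1: AAT GTC GTG GTC CGC GGG TAG GGC TTA GTC ACA TGC CCT AGG ATA ACA — no ATG→stop ORF.
Frame +2: ATG TCG TGG TCC GCG GGT AGG GCT TAG TCA CAT GCC CTA GGA TAA CAA — ATG at 2, stop TAG at 26 → 27 nt.
Frame +3: TGT CGT GGT CCG CGG GTA GGG CTT AGT CAC ATG CCC TAG GAT AAC — ATG at 33, stop TAG at 39 → 9 nt.
Frame -1: TTG TTA TCC TAG GGC ATG TGA CTA AGC CCT ACC CGC GGA CCA CGA CAT — ATG at 16, stop TGA at 19 → 6 nt.
Frame -2: TGT TAT CCT AGG GCA TGT GAC TAA GCC CTA CCC GCG GAC CAC GAC ATT — no ATG→stop ORF.
Frame -3: GTT ATC CTA GGG CAT GTG ACT AAG CCC TAC CCG CGG ACC ACG ACA — no ATG→stop ORF.
Forward-strand max 27 nt; reverse-strand max 6 nt. The forward strand has the longer ORF.

forward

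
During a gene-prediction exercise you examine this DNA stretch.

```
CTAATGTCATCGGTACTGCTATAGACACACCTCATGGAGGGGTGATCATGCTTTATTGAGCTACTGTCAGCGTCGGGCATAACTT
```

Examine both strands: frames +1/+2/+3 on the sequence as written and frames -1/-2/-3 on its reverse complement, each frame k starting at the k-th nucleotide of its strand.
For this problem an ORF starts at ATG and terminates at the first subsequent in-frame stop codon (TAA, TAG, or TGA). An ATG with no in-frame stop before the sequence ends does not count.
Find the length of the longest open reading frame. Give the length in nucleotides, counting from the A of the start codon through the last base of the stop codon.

Reverse complement (5'→3'): AAGTTATGCCCGACGCTGACAGTAGCTCAATAAAGCATGATCACCCCTCCATGAGGTGTGTCTATAGCAGTACCGATGACATTAG
Frame +1: CTA ATG TCA TCG GTA CTG CTA TAG ACA CAC CTC ATG GAG GGG TGA TCA TGC TTT ATT GAG CTA CTG TCA GCG TCG GGC ATA ACT — ATG at 4, stop TAG at 22 → 21 nt; ATG at 34, stop TGA at 43 → 12 nt.
Frame +2: TAA TGT CAT CGG TAC TGC TAT AGA CAC ACC TCA TGG AGG GGT GAT CAT GCT TTA TTG AGC TAC TGT CAG CGT CGG GCA TAA CTT — no ATG→stop ORF.
Frame +3: AAT GTC ATC GGT ACT GCT ATA GAC ACA CCT CAT GGA GGG GTG ATC ATG CTT TAT TGA GCT ACT GTC AGC GTC GGG CAT AAC — ATG at 48, stop TGA at 57 → 12 nt.
Frame -1: AAG TTA TGC CCG ACG CTG ACA GTA GCT CAA TAA AGC ATG ATC ACC CCT CCA TGA GGT GTG TCT ATA GCA GTA CCG ATG ACA TTA — ATG at 37, stop TGA at 52 → 18 nt.
Frame -2: AGT TAT GCC CGA CGC TGA CAG TAG CTC AAT AAA GCA TGA TCA CCC CTC CAT GAG GTG TGT CTA TAG CAG TAC CGA TGA CAT TAG — no ATG→stop ORF.
Frame -3: GTT ATG CCC GAC GCT GAC AGT AGC TCA ATA AAG CAT GAT CAC CCC TCC ATG AGG TGT GTC TAT AGC AGT ACC GAT GAC ATT — no ATG→stop ORF.
Longest: frame +1, positions 4–24, 21 nt = 7 codons = 6 aa. → 21 nucleotides.

21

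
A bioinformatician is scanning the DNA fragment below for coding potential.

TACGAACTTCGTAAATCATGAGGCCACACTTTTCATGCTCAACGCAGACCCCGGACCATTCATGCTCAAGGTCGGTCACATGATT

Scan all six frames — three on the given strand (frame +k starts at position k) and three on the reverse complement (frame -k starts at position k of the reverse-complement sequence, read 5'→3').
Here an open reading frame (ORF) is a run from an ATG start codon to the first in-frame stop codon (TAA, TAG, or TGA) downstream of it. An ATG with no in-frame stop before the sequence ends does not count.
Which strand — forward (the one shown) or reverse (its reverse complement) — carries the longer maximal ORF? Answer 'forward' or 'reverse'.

Reverse complement (5'→3'): AATCATGTGACCGACCTTGAGCATGAATGGTCCGGGGTCTGCGTTGAGCATGAAAAGTGTGGCCTCATGATTTACGAAGTTCGTA
Frame +1: TAC GAA CTT CGT AAA TCA TGA GGC CAC ACT TTT CAT GCT CAA CGC AGA CCC CGG ACC ATT CAT GCT CAA GGT CGG TCA CAT GAT — no ATG→stop ORF.
Frame +2: ACG AAC TTC GTA AAT CAT GAG GCC ACA CTT TTC ATG CTC AAC GCA GAC CCC GGA CCA TTC ATG CTC AAG GTC GGT CAC ATG ATT — no ATG→stop ORF.
Frame +3: CGA ACT TCG TAA ATC ATG AGG CCA CAC TTT TCA TGC TCA ACG CAG ACC CCG GAC CAT TCA TGC TCA AGG TCG GTC ACA TGA — ATG at 18, stop TGA at 81 → 66 nt.
Frame -1: AAT CAT GTG ACC GAC CTT GAG CAT GAA TGG TCC GGG GTC TGC GTT GAG CAT GAA AAG TGT GGC CTC ATG ATT TAC GAA GTT CGT — no ATG→stop ORF.
Frame -2: ATC ATG TGA CCG ACC TTG AGC ATG AAT GGT CCG GGG TCT GCG TTG AGC ATG AAA AGT GTG GCC TCA TGA TTT ACG AAG TTC GTA — ATG at 5, stop TGA at 8 → 6 nt; ATG at 23, stop TGA at 68 → 48 nt; ATG at 50, stop TGA at 68 → 21 nt.
Frame -3: TCA TGT GAC CGA CCT TGA GCA TGA ATG GTC CGG GGT CTG CGT TGA GCA TGA AAA GTG TGG CCT CAT GAT TTA CGA AGT TCG — ATG at 27, stop TGA at 45 → 21 nt.
Forward-strand max 66 nt; reverse-strand max 48 nt. The forward strand has the longer ORF.

forward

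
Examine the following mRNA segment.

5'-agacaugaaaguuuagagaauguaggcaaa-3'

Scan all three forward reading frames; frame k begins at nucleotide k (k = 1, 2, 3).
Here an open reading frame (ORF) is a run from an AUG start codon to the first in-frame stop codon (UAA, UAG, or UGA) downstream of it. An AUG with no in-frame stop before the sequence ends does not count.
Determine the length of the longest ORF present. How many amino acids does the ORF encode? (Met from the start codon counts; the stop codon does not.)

Frame 1: AGA CAU GAA AGU UUA GAG AAU GUA GGC AAA — no AUG→stop ORF.
Frame 2: GAC AUG AAA GUU UAG AGA AUG UAG GCA — AUG at 5, stop UAG at 14 → 12 nt; AUG at 20, stop UAG at 23 → 6 nt.
Frame 3: ACA UGA AAG UUU AGA GAA UGU AGG CAA — no AUG→stop ORF.
Longest: frame 2, positions 5–16, 12 nt = 4 codons = 3 aa. → 3 amino acids.

3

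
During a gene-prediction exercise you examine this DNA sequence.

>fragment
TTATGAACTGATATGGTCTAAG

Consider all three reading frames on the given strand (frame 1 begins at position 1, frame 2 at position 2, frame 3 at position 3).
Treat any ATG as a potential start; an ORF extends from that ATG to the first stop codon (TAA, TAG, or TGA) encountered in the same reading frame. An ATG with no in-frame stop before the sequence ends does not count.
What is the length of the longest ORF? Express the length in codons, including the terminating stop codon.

Frame 1: TTA TGA ACT GAT ATG GTC TAA — ATG at 13, stop TAA at 19 → 9 nt.
Frame 2: TAT GAA CTG ATA TGG TCT AAG — no ATG→stop ORF.
Frame 3: ATG AAC TGA TAT GGT CTA — ATG at 3, stop TGA at 9 → 9 nt.
Longest: frame 1, positions 13–21, 9 nt = 3 codons = 2 aa. → 3 codons.

3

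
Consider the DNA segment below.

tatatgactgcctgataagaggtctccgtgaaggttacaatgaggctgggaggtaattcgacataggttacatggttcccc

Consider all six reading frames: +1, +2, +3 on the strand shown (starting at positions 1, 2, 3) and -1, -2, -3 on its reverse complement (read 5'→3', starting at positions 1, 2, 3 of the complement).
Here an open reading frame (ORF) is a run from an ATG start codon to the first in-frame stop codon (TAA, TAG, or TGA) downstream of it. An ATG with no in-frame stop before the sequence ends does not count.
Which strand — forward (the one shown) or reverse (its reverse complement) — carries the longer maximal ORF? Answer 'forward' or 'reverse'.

Reverse complement (5'→3'): GGGGAACCATGTAACCTATGTCGAATTACCTCCCAGCCTCATTGTAACCTTCACGGAGACCTCTTATCAGGCAGTCATATA
Frame +1: TAT ATG ACT GCC TGA TAA GAG GTC TCC GTG AAG GTT ACA ATG AGG CTG GGA GGT AAT TCG ACA TAG GTT ACA TGG TTC CCC — ATG at 4, stop TGA at 13 → 12 nt; ATG at 40, stop TAG at 64 → 27 nt.
Frame +2: ATA TGA CTG CCT GAT AAG AGG TCT CCG TGA AGG TTA CAA TGA GGC TGG GAG GTA ATT CGA CAT AGG TTA CAT GGT TCC — no ATG→stop ORF.
Frame +3: TAT GAC TGC CTG ATA AGA GGT CTC CGT GAA GGT TAC AAT GAG GCT GGG AGG TAA TTC GAC ATA GGT TAC ATG GTT CCC — no ATG→stop ORF.
Frame -1: GGG GAA CCA TGT AAC CTA TGT CGA ATT ACC TCC CAG CCT CAT TGT AAC CTT CAC GGA GAC CTC TTA TCA GGC AGT CAT ATA — no ATG→stop ORF.
Frame -2: GGG AAC CAT GTA ACC TAT GTC GAA TTA CCT CCC AGC CTC ATT GTA ACC TTC ACG GAG ACC TCT TAT CAG GCA GTC ATA — no ATG→stop ORF.
Frame -3: GGA ACC ATG TAA CCT ATG TCG AAT TAC CTC CCA GCC TCA TTG TAA CCT TCA CGG AGA CCT CTT ATC AGG CAG TCA TAT — ATG at 9, stop TAA at 12 → 6 nt; ATG at 18, stop TAA at 45 → 30 nt.
Forward-strand max 27 nt; reverse-strand max 30 nt. The reverse strand has the longer ORF.

reverse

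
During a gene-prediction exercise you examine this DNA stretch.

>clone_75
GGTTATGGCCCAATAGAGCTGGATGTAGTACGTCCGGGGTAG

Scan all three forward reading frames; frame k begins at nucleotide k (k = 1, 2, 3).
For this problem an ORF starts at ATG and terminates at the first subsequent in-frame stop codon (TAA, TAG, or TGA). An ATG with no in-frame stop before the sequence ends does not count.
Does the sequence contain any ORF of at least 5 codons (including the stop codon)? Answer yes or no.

Frame 1: GGT TAT GGC CCA ATA GAG CTG GAT GTA GTA CGT CCG GGG TAG — no ATG→stop ORF.
Frame 2: GTT ATG GCC CAA TAG AGC TGG ATG TAG TAC GTC CGG GGT — ATG at 5, stop TAG at 14 → 12 nt; ATG at 23, stop TAG at 26 → 6 nt.
Frame 3: TTA TGG CCC AAT AGA GCT GGA TGT AGT ACG TCC GGG GTA — no ATG→stop ORF.
Largest ORF found is 4 codons < 5, so no.

no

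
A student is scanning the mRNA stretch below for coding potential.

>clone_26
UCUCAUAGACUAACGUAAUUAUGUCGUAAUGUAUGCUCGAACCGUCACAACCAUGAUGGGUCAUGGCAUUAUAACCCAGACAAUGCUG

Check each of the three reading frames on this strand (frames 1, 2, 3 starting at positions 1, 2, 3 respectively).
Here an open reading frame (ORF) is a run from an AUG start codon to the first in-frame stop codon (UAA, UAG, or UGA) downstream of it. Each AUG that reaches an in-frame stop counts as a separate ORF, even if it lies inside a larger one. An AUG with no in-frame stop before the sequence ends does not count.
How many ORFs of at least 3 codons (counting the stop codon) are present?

Frame 1: UCU CAU AGA CUA ACG UAA UUA UGU CGU AAU GUA UGC UCG AAC CGU CAC AAC CAU GAU GGG UCA UGG CAU UAU AAC CCA GAC AAU GCU — no AUG→stop ORF.
Frame 2: CUC AUA GAC UAA CGU AAU UAU GUC GUA AUG UAU GCU CGA ACC GUC ACA ACC AUG AUG GGU CAU GGC AUU AUA ACC CAG ACA AUG CUG — no AUG→stop ORF.
Frame 3: UCA UAG ACU AAC GUA AUU AUG UCG UAA UGU AUG CUC GAA CCG UCA CAA CCA UGA UGG GUC AUG GCA UUA UAA CCC AGA CAA UGC — AUG at 21, stop UAA at 27 → 9 nt; AUG at 33, stop UGA at 54 → 24 nt; AUG at 63, stop UAA at 72 → 12 nt.
ORFs ≥ 3 codons: frame 3 21–29 (3 codons), frame 3 33–56 (8 codons), frame 3 63–74 (4 codons). Count = 3.

3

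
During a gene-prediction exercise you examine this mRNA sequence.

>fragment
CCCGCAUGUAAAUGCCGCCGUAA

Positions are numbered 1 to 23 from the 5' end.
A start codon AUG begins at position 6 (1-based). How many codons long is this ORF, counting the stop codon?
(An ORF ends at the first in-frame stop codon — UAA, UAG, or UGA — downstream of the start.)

Codons from position 6: AUG (6–8), UAA (9–11).
UAA is the first in-frame stop; that's 2 codons including the stop.

2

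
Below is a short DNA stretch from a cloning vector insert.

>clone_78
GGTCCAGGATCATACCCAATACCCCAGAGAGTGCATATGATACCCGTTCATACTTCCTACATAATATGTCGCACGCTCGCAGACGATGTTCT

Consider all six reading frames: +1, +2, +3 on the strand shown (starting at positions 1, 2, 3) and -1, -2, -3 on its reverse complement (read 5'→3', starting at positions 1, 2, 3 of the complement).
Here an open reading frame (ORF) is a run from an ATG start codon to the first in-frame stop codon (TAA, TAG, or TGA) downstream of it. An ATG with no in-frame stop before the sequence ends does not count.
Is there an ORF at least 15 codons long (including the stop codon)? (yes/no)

no

Reverse complement (5'→3'): AGAACATCGTCTGCGAGCGTGCGACATATTATGTAGGAAGTATGAACGGGTATCATATGCACTCTCTGGGGTATTGGGTATGATCCTGGACC
Frame +1: GGT CCA GGA TCA TAC CCA ATA CCC CAG AGA GTG CAT ATG ATA CCC GTT CAT ACT TCC TAC ATA ATA TGT CGC ACG CTC GCA GAC GAT GTT — no ATG→stop ORF.
Frame +2: GTC CAG GAT CAT ACC CAA TAC CCC AGA GAG TGC ATA TGA TAC CCG TTC ATA CTT CCT ACA TAA TAT GTC GCA CGC TCG CAG ACG ATG TTC — no ATG→stop ORF.
Frame +3: TCC AGG ATC ATA CCC AAT ACC CCA GAG AGT GCA TAT GAT ACC CGT TCA TAC TTC CTA CAT AAT ATG TCG CAC GCT CGC AGA CGA TGT TCT — no ATG→stop ORF.
Frame -1: AGA ACA TCG TCT GCG AGC GTG CGA CAT ATT ATG TAG GAA GTA TGA ACG GGT ATC ATA TGC ACT CTC TGG GGT ATT GGG TAT GAT CCT GGA — ATG at 31, stop TAG at 34 → 6 nt.
Frame -2: GAA CAT CGT CTG CGA GCG TGC GAC ATA TTA TGT AGG AAG TAT GAA CGG GTA TCA TAT GCA CTC TCT GGG GTA TTG GGT ATG ATC CTG GAC — no ATG→stop ORF.
Frame -3: AAC ATC GTC TGC GAG CGT GCG ACA TAT TAT GTA GGA AGT ATG AAC GGG TAT CAT ATG CAC TCT CTG GGG TAT TGG GTA TGA TCC TGG ACC — ATG at 42, stop TGA at 81 → 42 nt; ATG at 57, stop TGA at 81 → 27 nt.
Largest ORF found is 14 codons < 15, so no.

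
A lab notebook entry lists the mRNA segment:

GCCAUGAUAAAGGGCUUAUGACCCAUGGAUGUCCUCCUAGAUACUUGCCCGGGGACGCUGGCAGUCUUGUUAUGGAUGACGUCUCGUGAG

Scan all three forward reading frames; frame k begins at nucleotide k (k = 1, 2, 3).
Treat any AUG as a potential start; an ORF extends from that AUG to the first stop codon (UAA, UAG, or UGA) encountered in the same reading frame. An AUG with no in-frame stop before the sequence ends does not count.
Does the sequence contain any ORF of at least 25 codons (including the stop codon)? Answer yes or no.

Frame 1: GCC AUG AUA AAG GGC UUA UGA CCC AUG GAU GUC CUC CUA GAU ACU UGC CCG GGG ACG CUG GCA GUC UUG UUA UGG AUG ACG UCU CGU GAG — AUG at 4, stop UGA at 19 → 18 nt.
Frame 2: CCA UGA UAA AGG GCU UAU GAC CCA UGG AUG UCC UCC UAG AUA CUU GCC CGG GGA CGC UGG CAG UCU UGU UAU GGA UGA CGU CUC GUG — AUG at 29, stop UAG at 38 → 12 nt.
Frame 3: CAU GAU AAA GGG CUU AUG ACC CAU GGA UGU CCU CCU AGA UAC UUG CCC GGG GAC GCU GGC AGU CUU GUU AUG GAU GAC GUC UCG UGA — AUG at 18, stop UGA at 87 → 72 nt; AUG at 72, stop UGA at 87 → 18 nt.
Largest ORF found is 24 codons < 25, so no.

no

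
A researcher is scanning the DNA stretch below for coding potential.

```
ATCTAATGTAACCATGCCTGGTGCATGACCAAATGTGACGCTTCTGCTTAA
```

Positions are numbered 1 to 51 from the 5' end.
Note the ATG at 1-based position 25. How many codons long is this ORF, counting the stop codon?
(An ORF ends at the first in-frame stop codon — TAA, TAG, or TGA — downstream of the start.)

9

Codons from position 25: ATG (25–27), ACC (28–30), AAA (31–33), TGT (34–36), GAC (37–39), GCT (40–42), TCT (43–45), GCT (46–48), TAA (49–51).
TAA is the first in-frame stop; that's 9 codons including the stop.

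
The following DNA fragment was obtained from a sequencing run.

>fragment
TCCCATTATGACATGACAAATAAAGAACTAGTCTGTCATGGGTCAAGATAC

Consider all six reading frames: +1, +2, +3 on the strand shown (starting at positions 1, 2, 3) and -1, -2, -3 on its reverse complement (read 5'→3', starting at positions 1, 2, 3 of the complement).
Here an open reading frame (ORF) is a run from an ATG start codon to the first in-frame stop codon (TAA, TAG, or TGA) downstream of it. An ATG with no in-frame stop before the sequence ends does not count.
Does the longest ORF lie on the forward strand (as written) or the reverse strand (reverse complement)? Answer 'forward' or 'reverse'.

reverse

Reverse complement (5'→3'): GTATCTTGACCCATGACAGACTAGTTCTTTATTTGTCATGTCATAATGGGA
Frame +1: TCC CAT TAT GAC ATG ACA AAT AAA GAA CTA GTC TGT CAT GGG TCA AGA TAC — no ATG→stop ORF.
Frame +2: CCC ATT ATG ACA TGA CAA ATA AAG AAC TAG TCT GTC ATG GGT CAA GAT — ATG at 8, stop TGA at 14 → 9 nt.
Frame +3: CCA TTA TGA CAT GAC AAA TAA AGA ACT AGT CTG TCA TGG GTC AAG ATA — no ATG→stop ORF.
Frame -1: GTA TCT TGA CCC ATG ACA GAC TAG TTC TTT ATT TGT CAT GTC ATA ATG GGA — ATG at 13, stop TAG at 22 → 12 nt.
Frame -2: TAT CTT GAC CCA TGA CAG ACT AGT TCT TTA TTT GTC ATG TCA TAA TGG — ATG at 38, stop TAA at 44 → 9 nt.
Frame -3: ATC TTG ACC CAT GAC AGA CTA GTT CTT TAT TTG TCA TGT CAT AAT GGG — no ATG→stop ORF.
Forward-strand max 9 nt; reverse-strand max 12 nt. The reverse strand has the longer ORF.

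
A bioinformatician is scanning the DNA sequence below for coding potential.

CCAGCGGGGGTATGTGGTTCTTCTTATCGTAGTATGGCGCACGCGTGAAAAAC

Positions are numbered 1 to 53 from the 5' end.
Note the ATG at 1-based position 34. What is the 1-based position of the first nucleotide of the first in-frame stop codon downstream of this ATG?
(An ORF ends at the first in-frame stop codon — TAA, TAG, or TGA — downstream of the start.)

Codons from position 34: ATG (34–36), GCG (37–39), CAC (40–42), GCG (43–45), TGA (46–48).
TGA is a stop codon; it begins at position 46.

46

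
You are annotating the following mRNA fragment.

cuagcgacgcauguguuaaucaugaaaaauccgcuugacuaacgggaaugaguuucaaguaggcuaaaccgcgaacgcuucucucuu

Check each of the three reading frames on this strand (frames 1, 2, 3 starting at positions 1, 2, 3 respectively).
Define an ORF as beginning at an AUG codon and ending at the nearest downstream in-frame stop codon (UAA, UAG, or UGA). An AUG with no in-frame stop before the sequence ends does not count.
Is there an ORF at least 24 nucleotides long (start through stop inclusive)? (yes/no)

no

Frame 1: CUA GCG ACG CAU GUG UUA AUC AUG AAA AAU CCG CUU GAC UAA CGG GAA UGA GUU UCA AGU AGG CUA AAC CGC GAA CGC UUC UCU CUU — AUG at 22, stop UAA at 40 → 21 nt.
Frame 2: UAG CGA CGC AUG UGU UAA UCA UGA AAA AUC CGC UUG ACU AAC GGG AAU GAG UUU CAA GUA GGC UAA ACC GCG AAC GCU UCU CUC — AUG at 11, stop UAA at 17 → 9 nt.
Frame 3: AGC GAC GCA UGU GUU AAU CAU GAA AAA UCC GCU UGA CUA ACG GGA AUG AGU UUC AAG UAG GCU AAA CCG CGA ACG CUU CUC UCU — AUG at 48, stop UAG at 60 → 15 nt.
Largest ORF found is 21 nucleotides < 24, so no.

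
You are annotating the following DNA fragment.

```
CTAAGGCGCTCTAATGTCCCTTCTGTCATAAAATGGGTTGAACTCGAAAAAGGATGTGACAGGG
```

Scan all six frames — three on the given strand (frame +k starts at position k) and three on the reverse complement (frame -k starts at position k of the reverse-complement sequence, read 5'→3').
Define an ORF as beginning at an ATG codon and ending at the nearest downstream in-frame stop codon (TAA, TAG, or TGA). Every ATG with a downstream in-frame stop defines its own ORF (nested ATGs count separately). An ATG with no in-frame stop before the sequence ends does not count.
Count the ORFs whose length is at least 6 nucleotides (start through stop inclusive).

Reverse complement (5'→3'): CCCTGTCACATCCTTTTTCGAGTTCAACCCATTTTATGACAGAAGGGACATTAGAGCGCCTTAG
Frame +1: CTA AGG CGC TCT AAT GTC CCT TCT GTC ATA AAA TGG GTT GAA CTC GAA AAA GGA TGT GAC AGG — no ATG→stop ORF.
Frame +2: TAA GGC GCT CTA ATG TCC CTT CTG TCA TAA AAT GGG TTG AAC TCG AAA AAG GAT GTG ACA GGG — ATG at 14, stop TAA at 29 → 18 nt.
Frame +3: AAG GCG CTC TAA TGT CCC TTC TGT CAT AAA ATG GGT TGA ACT CGA AAA AGG ATG TGA CAG — ATG at 33, stop TGA at 39 → 9 nt; ATG at 54, stop TGA at 57 → 6 nt.
Frame -1: CCC TGT CAC ATC CTT TTT CGA GTT CAA CCC ATT TTA TGA CAG AAG GGA CAT TAG AGC GCC TTA — no ATG→stop ORF.
Frame -2: CCT GTC ACA TCC TTT TTC GAG TTC AAC CCA TTT TAT GAC AGA AGG GAC ATT AGA GCG CCT TAG — no ATG→stop ORF.
Frame -3: CTG TCA CAT CCT TTT TCG AGT TCA ACC CAT TTT ATG ACA GAA GGG ACA TTA GAG CGC CTT — no ATG→stop ORF.
ORFs ≥ 6 nucleotides: frame +2 14–31 (18 nucleotides), frame +3 33–41 (9 nucleotides), frame +3 54–59 (6 nucleotides). Count = 3.

3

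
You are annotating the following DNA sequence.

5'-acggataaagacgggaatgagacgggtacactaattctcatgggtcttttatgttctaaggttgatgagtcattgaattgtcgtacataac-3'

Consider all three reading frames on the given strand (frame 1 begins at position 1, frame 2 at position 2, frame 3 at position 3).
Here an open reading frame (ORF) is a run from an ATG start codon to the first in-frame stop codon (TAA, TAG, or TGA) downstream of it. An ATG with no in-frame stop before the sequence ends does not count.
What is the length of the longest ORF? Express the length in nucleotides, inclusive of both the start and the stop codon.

Frame 1: ACG GAT AAA GAC GGG AAT GAG ACG GGT ACA CTA ATT CTC ATG GGT CTT TTA TGT TCT AAG GTT GAT GAG TCA TTG AAT TGT CGT ACA TAA — ATG at 40, stop TAA at 88 → 51 nt.
Frame 2: CGG ATA AAG ACG GGA ATG AGA CGG GTA CAC TAA TTC TCA TGG GTC TTT TAT GTT CTA AGG TTG ATG AGT CAT TGA ATT GTC GTA CAT AAC — ATG at 17, stop TAA at 32 → 18 nt; ATG at 65, stop TGA at 74 → 12 nt.
Frame 3: GGA TAA AGA CGG GAA TGA GAC GGG TAC ACT AAT TCT CAT GGG TCT TTT ATG TTC TAA GGT TGA TGA GTC ATT GAA TTG TCG TAC ATA — ATG at 51, stop TAA at 57 → 9 nt.
Longest: frame 1, positions 40–90, 51 nt = 17 codons = 16 aa. → 51 nucleotides.

51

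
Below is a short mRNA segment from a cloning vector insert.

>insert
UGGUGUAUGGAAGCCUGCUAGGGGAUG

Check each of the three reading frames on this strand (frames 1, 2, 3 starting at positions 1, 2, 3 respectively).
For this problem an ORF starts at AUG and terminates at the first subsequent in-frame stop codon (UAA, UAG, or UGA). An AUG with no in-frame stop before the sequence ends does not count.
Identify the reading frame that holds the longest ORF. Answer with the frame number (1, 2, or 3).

Frame 1: UGG UGU AUG GAA GCC UGC UAG GGG AUG — AUG at 7, stop UAG at 19 → 15 nt.
Frame 2: GGU GUA UGG AAG CCU GCU AGG GGA — no AUG→stop ORF.
Frame 3: GUG UAU GGA AGC CUG CUA GGG GAU — no AUG→stop ORF.
Longest ORF is 15 nt in frame 1 (positions 7–21).

1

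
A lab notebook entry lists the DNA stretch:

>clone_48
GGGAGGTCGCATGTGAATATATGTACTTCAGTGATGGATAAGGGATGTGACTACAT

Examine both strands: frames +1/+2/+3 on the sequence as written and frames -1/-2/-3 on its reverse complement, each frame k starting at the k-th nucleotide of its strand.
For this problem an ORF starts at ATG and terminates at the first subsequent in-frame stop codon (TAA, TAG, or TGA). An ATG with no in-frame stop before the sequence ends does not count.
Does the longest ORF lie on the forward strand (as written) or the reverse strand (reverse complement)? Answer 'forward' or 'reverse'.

Reverse complement (5'→3'): ATGTAGTCACATCCCTTATCCATCACTGAAGTACATATATTCACATGCGACCTCCC
Frame +1: GGG AGG TCG CAT GTG AAT ATA TGT ACT TCA GTG ATG GAT AAG GGA TGT GAC TAC — no ATG→stop ORF.
Frame +2: GGA GGT CGC ATG TGA ATA TAT GTA CTT CAG TGA TGG ATA AGG GAT GTG ACT ACA — ATG at 11, stop TGA at 14 → 6 nt.
Frame +3: GAG GTC GCA TGT GAA TAT ATG TAC TTC AGT GAT GGA TAA GGG ATG TGA CTA CAT — ATG at 21, stop TAA at 39 → 21 nt; ATG at 45, stop TGA at 48 → 6 nt.
Frame -1: ATG TAG TCA CAT CCC TTA TCC ATC ACT GAA GTA CAT ATA TTC ACA TGC GAC CTC — ATG at 1, stop TAG at 4 → 6 nt.
Frame -2: TGT AGT CAC ATC CCT TAT CCA TCA CTG AAG TAC ATA TAT TCA CAT GCG ACC TCC — no ATG→stop ORF.
Frame -3: GTA GTC ACA TCC CTT ATC CAT CAC TGA AGT ACA TAT ATT CAC ATG CGA CCT CCC — no ATG→stop ORF.
Forward-strand max 21 nt; reverse-strand max 6 nt. The forward strand has the longer ORF.

forward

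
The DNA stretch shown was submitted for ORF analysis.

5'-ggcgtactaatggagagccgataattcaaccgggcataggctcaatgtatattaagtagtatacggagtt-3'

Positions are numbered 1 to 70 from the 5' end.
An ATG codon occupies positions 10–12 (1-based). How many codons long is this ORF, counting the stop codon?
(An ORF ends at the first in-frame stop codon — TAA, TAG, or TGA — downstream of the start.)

Codons from position 10: ATG (10–12), GAG (13–15), AGC (16–18), CGA (19–21), TAA (22–24).
TAA is the first in-frame stop; that's 5 codons including the stop.

5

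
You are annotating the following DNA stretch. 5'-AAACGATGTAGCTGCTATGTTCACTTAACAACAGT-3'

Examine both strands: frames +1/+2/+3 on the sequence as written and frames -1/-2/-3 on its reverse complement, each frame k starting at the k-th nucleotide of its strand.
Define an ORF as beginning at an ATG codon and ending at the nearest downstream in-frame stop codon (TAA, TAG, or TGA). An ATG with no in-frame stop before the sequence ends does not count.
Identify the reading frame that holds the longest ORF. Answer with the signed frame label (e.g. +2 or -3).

+2

Reverse complement (5'→3'): ACTGTTGTTAAGTGAACATAGCAGCTACATCGTTT
Frame +1: AAA CGA TGT AGC TGC TAT GTT CAC TTA ACA ACA — no ATG→stop ORF.
Frame +2: AAC GAT GTA GCT GCT ATG TTC ACT TAA CAA CAG — ATG at 17, stop TAA at 26 → 12 nt.
Frame +3: ACG ATG TAG CTG CTA TGT TCA CTT AAC AAC AGT — ATG at 6, stop TAG at 9 → 6 nt.
Frame -1: ACT GTT GTT AAG TGA ACA TAG CAG CTA CAT CGT — no ATG→stop ORF.
Frame -2: CTG TTG TTA AGT GAA CAT AGC AGC TAC ATC GTT — no ATG→stop ORF.
Frame -3: TGT TGT TAA GTG AAC ATA GCA GCT ACA TCG TTT — no ATG→stop ORF.
Longest ORF is 12 nt in frame +2 (positions 17–28).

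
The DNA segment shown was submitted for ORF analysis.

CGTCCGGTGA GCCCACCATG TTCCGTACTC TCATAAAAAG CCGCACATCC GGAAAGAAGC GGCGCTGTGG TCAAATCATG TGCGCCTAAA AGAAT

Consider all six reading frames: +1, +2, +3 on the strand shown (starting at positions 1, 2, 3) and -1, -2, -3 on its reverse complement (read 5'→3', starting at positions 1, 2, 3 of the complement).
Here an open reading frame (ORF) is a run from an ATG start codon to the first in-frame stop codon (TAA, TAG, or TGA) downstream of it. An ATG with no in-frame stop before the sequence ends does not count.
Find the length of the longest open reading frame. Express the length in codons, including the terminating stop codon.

24

Reverse complement (5'→3'): ATTCTTTTAGGCGCACATGATTTGACCACAGCGCCGCTTCTTTCCGGATGTGCGGCTTTTTATGAGAGTACGGAACATGGTGGGCTCACCGGACG
Frame +1: CGT CCG GTG AGC CCA CCA TGT TCC GTA CTC TCA TAA AAA GCC GCA CAT CCG GAA AGA AGC GGC GCT GTG GTC AAA TCA TGT GCG CCT AAA AGA — no ATG→stop ORF.
Frame +2: GTC CGG TGA GCC CAC CAT GTT CCG TAC TCT CAT AAA AAG CCG CAC ATC CGG AAA GAA GCG GCG CTG TGG TCA AAT CAT GTG CGC CTA AAA GAA — no ATG→stop ORF.
Frame +3: TCC GGT GAG CCC ACC ATG TTC CGT ACT CTC ATA AAA AGC CGC ACA TCC GGA AAG AAG CGG CGC TGT GGT CAA ATC ATG TGC GCC TAA AAG AAT — ATG at 18, stop TAA at 87 → 72 nt; ATG at 78, stop TAA at 87 → 12 nt.
Frame -1: ATT CTT TTA GGC GCA CAT GAT TTG ACC ACA GCG CCG CTT CTT TCC GGA TGT GCG GCT TTT TAT GAG AGT ACG GAA CAT GGT GGG CTC ACC GGA — no ATG→stop ORF.
Frame -2: TTC TTT TAG GCG CAC ATG ATT TGA CCA CAG CGC CGC TTC TTT CCG GAT GTG CGG CTT TTT ATG AGA GTA CGG AAC ATG GTG GGC TCA CCG GAC — ATG at 17, stop TGA at 23 → 9 nt.
Frame -3: TCT TTT AGG CGC ACA TGA TTT GAC CAC AGC GCC GCT TCT TTC CGG ATG TGC GGC TTT TTA TGA GAG TAC GGA ACA TGG TGG GCT CAC CGG ACG — ATG at 48, stop TGA at 63 → 18 nt.
Longest: frame +3, positions 18–89, 72 nt = 24 codons = 23 aa. → 24 codons.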